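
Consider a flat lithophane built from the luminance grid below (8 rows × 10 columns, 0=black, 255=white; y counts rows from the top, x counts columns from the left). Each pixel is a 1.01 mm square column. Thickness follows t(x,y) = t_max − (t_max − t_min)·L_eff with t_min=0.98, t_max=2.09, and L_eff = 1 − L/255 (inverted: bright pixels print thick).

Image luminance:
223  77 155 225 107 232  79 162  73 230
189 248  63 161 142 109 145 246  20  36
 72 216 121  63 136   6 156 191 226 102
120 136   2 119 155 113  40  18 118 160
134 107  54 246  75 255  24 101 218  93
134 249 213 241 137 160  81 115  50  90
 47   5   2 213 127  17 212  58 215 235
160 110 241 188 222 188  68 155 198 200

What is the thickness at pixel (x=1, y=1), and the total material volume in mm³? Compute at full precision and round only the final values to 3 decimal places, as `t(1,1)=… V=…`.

t(1,1)=2.060 V=128.066

span = t_max - t_min = 2.09 - 0.98 = 1.110
L(1,1) = 248, L_eff = 1 - 248/255 = 0.027451 (inverted)
t(1,1) = 2.09 - 1.110·0.027451 = 2.060
Σt over all 8·10 pixels = 106711/850 ≈ 125.5423529
V = pitch²·Σt = 1.01²·106711/850 = 128.066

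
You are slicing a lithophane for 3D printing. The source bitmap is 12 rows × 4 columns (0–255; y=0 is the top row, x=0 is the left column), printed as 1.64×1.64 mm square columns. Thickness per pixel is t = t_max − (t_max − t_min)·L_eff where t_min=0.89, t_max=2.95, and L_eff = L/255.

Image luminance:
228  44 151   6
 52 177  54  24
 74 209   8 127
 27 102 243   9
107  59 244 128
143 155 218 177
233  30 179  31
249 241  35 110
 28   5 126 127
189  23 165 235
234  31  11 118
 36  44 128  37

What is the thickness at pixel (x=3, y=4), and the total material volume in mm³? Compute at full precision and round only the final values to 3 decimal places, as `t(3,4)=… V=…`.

span = t_max - t_min = 2.95 - 0.89 = 2.060
L(3,4) = 128, L_eff = 128/255 = 0.501961
t(3,4) = 2.95 - 2.060·0.501961 = 1.916
Σt over all 12·4 pixels = 1248067/12750 ≈ 97.8876078
V = pitch²·Σt = 1.64²·1248067/12750 = 263.279

t(3,4)=1.916 V=263.279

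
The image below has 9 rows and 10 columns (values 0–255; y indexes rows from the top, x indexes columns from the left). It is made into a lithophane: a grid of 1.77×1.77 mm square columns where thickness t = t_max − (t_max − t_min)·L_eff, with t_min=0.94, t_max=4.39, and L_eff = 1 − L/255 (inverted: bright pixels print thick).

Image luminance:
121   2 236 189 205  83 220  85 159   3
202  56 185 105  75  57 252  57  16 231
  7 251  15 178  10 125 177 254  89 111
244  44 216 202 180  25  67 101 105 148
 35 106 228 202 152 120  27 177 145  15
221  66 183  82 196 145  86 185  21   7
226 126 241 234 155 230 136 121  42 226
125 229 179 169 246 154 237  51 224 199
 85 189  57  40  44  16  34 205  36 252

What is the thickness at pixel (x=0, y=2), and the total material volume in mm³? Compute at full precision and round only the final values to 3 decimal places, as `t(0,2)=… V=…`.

span = t_max - t_min = 4.39 - 0.94 = 3.450
L(0,2) = 7, L_eff = 1 - 7/255 = 0.972549 (inverted)
t(0,2) = 4.39 - 3.450·0.972549 = 1.035
Σt over all 9·10 pixels = 83941/340 ≈ 246.8852941
V = pitch²·Σt = 1.77²·83941/340 = 773.467

t(0,2)=1.035 V=773.467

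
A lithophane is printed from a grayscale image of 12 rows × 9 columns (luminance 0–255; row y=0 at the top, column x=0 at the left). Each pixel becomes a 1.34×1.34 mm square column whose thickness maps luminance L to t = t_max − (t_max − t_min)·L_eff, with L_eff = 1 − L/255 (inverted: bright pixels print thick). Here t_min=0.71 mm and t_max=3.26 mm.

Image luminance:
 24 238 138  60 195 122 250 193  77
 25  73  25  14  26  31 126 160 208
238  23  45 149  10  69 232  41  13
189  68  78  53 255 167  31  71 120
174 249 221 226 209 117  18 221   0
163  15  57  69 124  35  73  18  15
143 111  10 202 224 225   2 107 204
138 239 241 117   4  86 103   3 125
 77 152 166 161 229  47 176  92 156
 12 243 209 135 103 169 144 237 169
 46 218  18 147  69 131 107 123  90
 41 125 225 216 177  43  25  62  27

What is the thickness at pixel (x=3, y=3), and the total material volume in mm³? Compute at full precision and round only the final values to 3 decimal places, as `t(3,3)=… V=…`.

span = t_max - t_min = 3.26 - 0.71 = 2.550
L(3,3) = 53, L_eff = 1 - 53/255 = 0.792157 (inverted)
t(3,3) = 3.26 - 2.550·0.792157 = 1.240
Σt over all 12·9 pixels = 203.6
V = pitch²·Σt = 1.34²·203.6 = 365.584

t(3,3)=1.240 V=365.584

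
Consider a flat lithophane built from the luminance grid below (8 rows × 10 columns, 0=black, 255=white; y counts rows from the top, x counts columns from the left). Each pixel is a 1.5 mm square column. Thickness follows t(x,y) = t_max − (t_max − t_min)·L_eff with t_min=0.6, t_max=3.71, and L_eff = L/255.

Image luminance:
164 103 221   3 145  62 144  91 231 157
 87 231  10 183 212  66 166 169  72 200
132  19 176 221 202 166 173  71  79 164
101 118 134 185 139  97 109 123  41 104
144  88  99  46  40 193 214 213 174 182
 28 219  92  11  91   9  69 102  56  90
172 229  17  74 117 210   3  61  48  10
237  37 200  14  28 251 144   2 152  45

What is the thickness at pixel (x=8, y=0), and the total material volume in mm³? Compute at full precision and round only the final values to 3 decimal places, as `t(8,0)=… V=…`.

span = t_max - t_min = 3.71 - 0.6 = 3.110
L(8,0) = 231, L_eff = 231/255 = 0.905882
t(8,0) = 3.71 - 3.110·0.905882 = 0.893
Σt over all 8·10 pixels = 2309749/12750 ≈ 181.1567843
V = pitch²·Σt = 1.5²·2309749/12750 = 407.603

t(8,0)=0.893 V=407.603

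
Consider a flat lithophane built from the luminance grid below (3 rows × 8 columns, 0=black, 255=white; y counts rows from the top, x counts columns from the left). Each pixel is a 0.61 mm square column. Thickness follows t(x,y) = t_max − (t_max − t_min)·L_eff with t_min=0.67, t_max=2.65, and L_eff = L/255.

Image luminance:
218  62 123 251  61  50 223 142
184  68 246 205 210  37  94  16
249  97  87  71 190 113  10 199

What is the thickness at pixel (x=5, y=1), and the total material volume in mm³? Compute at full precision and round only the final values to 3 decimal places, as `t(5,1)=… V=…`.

span = t_max - t_min = 2.65 - 0.67 = 1.980
L(5,1) = 37, L_eff = 37/255 = 0.145098
t(5,1) = 2.65 - 1.980·0.145098 = 2.363
Σt over all 3·8 pixels = 82251/2125 ≈ 38.7063529
V = pitch²·Σt = 0.61²·82251/2125 = 14.403

t(5,1)=2.363 V=14.403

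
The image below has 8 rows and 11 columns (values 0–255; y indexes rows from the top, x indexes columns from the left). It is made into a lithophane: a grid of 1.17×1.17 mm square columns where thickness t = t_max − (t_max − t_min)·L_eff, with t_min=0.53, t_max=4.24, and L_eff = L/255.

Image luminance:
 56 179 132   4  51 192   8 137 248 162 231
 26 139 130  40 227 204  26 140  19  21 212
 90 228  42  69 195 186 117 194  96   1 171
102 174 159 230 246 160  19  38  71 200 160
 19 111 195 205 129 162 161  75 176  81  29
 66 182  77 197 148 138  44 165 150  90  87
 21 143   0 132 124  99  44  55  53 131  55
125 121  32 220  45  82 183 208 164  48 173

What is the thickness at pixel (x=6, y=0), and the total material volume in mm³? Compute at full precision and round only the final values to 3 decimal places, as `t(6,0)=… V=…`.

span = t_max - t_min = 4.24 - 0.53 = 3.710
L(6,0) = 8, L_eff = 8/255 = 0.031373
t(6,0) = 4.24 - 3.710·0.031373 = 4.124
Σt over all 8·11 pixels = 5627593/25500 ≈ 220.6899216
V = pitch²·Σt = 1.17²·5627593/25500 = 302.102

t(6,0)=4.124 V=302.102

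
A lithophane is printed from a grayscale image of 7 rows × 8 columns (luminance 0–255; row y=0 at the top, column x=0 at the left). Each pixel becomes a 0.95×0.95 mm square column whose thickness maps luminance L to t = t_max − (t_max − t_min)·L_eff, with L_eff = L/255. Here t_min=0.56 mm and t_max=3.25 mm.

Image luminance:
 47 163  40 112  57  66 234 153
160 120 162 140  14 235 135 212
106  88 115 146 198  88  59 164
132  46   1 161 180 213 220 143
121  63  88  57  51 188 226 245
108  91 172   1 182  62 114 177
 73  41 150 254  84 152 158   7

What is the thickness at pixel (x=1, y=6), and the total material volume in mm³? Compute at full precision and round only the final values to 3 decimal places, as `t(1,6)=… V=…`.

t(1,6)=2.817 V=97.850

span = t_max - t_min = 3.25 - 0.56 = 2.690
L(1,6) = 41, L_eff = 41/255 = 0.160784
t(1,6) = 3.25 - 2.690·0.160784 = 2.817
Σt over all 7·8 pixels = 36863/340 ≈ 108.4205882
V = pitch²·Σt = 0.95²·36863/340 = 97.850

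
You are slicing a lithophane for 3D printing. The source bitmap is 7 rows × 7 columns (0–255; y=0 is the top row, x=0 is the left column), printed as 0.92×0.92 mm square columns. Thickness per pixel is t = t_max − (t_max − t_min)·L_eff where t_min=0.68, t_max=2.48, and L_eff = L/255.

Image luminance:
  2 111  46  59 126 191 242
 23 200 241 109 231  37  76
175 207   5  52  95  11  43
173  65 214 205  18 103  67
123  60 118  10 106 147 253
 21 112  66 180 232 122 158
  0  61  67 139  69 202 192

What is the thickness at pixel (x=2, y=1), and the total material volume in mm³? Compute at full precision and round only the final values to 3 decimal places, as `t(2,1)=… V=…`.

t(2,1)=0.779 V=69.606

span = t_max - t_min = 2.48 - 0.68 = 1.800
L(2,1) = 241, L_eff = 241/255 = 0.945098
t(2,1) = 2.48 - 1.800·0.945098 = 0.779
Σt over all 7·7 pixels = 34951/425 ≈ 82.2376471
V = pitch²·Σt = 0.92²·34951/425 = 69.606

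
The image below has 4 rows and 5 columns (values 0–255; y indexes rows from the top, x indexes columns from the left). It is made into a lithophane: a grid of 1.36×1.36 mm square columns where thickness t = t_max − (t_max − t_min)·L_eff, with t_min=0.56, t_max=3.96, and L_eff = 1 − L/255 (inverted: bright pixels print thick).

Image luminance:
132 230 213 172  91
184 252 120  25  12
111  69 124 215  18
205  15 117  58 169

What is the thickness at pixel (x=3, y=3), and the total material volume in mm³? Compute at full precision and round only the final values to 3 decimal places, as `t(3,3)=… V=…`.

t(3,3)=1.333 V=83.158

span = t_max - t_min = 3.96 - 0.56 = 3.400
L(3,3) = 58, L_eff = 1 - 58/255 = 0.772549 (inverted)
t(3,3) = 3.96 - 3.400·0.772549 = 1.333
Σt over all 4·5 pixels = 44.96
V = pitch²·Σt = 1.36²·44.96 = 83.158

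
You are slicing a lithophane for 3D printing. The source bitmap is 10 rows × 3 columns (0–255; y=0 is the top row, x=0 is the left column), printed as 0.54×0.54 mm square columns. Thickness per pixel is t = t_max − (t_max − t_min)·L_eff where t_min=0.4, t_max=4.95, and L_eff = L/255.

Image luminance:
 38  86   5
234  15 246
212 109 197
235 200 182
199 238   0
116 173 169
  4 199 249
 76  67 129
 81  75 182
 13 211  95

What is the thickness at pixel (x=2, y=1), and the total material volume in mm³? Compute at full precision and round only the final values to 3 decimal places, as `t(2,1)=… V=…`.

span = t_max - t_min = 4.95 - 0.4 = 4.550
L(2,1) = 246, L_eff = 246/255 = 0.964706
t(2,1) = 4.95 - 4.550·0.964706 = 0.561
Σt over all 10·3 pixels = 26011/340 ≈ 76.5029412
V = pitch²·Σt = 0.54²·26011/340 = 22.308

t(2,1)=0.561 V=22.308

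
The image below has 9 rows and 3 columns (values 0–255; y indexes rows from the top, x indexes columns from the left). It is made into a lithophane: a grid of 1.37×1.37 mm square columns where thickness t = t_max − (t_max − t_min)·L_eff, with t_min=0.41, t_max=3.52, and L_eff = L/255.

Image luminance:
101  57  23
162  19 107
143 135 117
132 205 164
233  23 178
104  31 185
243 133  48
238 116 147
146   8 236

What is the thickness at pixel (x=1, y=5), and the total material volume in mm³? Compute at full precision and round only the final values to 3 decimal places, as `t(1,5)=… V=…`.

span = t_max - t_min = 3.52 - 0.41 = 3.110
L(1,5) = 31, L_eff = 31/255 = 0.121569
t(1,5) = 3.52 - 3.110·0.121569 = 3.142
Σt over all 9·3 pixels = 39869/750 ≈ 53.1586667
V = pitch²·Σt = 1.37²·39869/750 = 99.774

t(1,5)=3.142 V=99.774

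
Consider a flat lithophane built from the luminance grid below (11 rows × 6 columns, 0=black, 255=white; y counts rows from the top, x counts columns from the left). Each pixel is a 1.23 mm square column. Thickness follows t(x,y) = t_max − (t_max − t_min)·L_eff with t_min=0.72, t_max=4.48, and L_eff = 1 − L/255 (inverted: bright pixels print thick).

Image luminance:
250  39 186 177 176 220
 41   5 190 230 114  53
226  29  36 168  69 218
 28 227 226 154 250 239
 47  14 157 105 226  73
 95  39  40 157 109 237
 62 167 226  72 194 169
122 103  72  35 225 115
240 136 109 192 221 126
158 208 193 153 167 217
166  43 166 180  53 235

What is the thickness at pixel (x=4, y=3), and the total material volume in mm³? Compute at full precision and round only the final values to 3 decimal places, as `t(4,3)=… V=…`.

span = t_max - t_min = 4.48 - 0.72 = 3.760
L(4,3) = 250, L_eff = 1 - 250/255 = 0.019608 (inverted)
t(4,3) = 4.48 - 3.760·0.019608 = 4.406
Σt over all 11·6 pixels = 78946/425 ≈ 185.7552941
V = pitch²·Σt = 1.23²·78946/425 = 281.029

t(4,3)=4.406 V=281.029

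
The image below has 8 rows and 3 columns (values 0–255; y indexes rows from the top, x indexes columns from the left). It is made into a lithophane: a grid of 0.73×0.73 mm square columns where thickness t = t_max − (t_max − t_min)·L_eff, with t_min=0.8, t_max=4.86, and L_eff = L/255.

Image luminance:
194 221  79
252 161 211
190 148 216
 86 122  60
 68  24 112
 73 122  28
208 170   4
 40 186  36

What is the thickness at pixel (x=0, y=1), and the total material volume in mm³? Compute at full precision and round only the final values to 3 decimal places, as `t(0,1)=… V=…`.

span = t_max - t_min = 4.86 - 0.8 = 4.060
L(0,1) = 252, L_eff = 252/255 = 0.988235
t(0,1) = 4.86 - 4.060·0.988235 = 0.848
Σt over all 8·3 pixels = 875927/12750 ≈ 68.7001569
V = pitch²·Σt = 0.73²·875927/12750 = 36.610

t(0,1)=0.848 V=36.610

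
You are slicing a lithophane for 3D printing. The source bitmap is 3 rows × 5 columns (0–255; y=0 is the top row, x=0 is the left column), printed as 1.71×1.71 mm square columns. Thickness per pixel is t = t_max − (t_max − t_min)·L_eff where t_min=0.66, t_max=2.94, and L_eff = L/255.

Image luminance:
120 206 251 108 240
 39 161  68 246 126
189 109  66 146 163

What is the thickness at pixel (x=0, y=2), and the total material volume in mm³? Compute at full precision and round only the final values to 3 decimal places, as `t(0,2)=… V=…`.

t(0,2)=1.250 V=70.441

span = t_max - t_min = 2.94 - 0.66 = 2.280
L(0,2) = 189, L_eff = 189/255 = 0.741176
t(0,2) = 2.94 - 2.280·0.741176 = 1.250
Σt over all 3·5 pixels = 102381/4250 ≈ 24.0896471
V = pitch²·Σt = 1.71²·102381/4250 = 70.441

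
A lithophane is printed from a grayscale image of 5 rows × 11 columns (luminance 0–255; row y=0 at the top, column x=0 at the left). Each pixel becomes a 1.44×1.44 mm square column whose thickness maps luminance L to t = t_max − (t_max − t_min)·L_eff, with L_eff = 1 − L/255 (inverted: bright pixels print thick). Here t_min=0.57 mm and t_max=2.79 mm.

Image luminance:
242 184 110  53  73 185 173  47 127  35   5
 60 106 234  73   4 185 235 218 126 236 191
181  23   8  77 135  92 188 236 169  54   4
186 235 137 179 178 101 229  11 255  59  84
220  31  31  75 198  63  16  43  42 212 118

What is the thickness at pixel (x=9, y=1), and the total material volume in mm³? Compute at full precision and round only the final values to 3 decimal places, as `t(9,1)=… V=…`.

span = t_max - t_min = 2.79 - 0.57 = 2.220
L(9,1) = 236, L_eff = 1 - 236/255 = 0.074510 (inverted)
t(9,1) = 2.79 - 2.220·0.074510 = 2.625
Σt over all 5·11 pixels = 767603/8500 ≈ 90.3062353
V = pitch²·Σt = 1.44²·767603/8500 = 187.259

t(9,1)=2.625 V=187.259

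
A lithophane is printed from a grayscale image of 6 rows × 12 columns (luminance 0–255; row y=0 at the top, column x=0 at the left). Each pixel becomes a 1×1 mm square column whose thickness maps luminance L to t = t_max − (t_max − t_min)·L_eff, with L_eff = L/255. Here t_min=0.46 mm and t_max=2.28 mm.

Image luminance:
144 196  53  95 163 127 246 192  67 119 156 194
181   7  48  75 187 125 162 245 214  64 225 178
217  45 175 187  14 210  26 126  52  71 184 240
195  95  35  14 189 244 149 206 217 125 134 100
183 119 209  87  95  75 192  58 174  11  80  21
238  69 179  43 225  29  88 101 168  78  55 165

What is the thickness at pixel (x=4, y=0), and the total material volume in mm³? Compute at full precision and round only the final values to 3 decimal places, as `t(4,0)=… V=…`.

span = t_max - t_min = 2.28 - 0.46 = 1.820
L(4,0) = 163, L_eff = 163/255 = 0.639216
t(4,0) = 2.28 - 1.820·0.639216 = 1.117
Σt over all 6·12 pixels = 246527/2550 ≈ 96.6772549
V = pitch²·Σt = 1²·246527/2550 = 96.677

t(4,0)=1.117 V=96.677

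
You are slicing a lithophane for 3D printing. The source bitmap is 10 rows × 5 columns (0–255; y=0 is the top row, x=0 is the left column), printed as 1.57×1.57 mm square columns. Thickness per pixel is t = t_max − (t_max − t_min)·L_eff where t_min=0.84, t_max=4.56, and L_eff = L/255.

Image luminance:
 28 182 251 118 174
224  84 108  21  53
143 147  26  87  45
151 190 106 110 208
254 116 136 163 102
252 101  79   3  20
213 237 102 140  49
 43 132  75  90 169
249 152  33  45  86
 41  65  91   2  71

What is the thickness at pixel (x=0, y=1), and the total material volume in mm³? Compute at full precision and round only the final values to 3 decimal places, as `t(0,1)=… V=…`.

t(0,1)=1.292 V=354.624

span = t_max - t_min = 4.56 - 0.84 = 3.720
L(0,1) = 224, L_eff = 224/255 = 0.878431
t(0,1) = 4.56 - 3.720·0.878431 = 1.292
Σt over all 10·5 pixels = 305723/2125 ≈ 143.8696471
V = pitch²·Σt = 1.57²·305723/2125 = 354.624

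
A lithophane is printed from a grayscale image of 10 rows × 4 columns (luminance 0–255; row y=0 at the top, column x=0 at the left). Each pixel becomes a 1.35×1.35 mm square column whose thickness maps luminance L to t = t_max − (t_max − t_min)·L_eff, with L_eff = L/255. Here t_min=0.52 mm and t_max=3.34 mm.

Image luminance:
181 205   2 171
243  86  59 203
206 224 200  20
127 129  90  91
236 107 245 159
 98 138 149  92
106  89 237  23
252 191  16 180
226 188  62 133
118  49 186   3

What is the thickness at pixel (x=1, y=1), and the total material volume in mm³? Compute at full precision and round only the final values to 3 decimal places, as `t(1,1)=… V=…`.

t(1,1)=2.389 V=132.232

span = t_max - t_min = 3.34 - 0.52 = 2.820
L(1,1) = 86, L_eff = 86/255 = 0.337255
t(1,1) = 3.34 - 2.820·0.337255 = 2.389
Σt over all 10·4 pixels = 30836/425 ≈ 72.5552941
V = pitch²·Σt = 1.35²·30836/425 = 132.232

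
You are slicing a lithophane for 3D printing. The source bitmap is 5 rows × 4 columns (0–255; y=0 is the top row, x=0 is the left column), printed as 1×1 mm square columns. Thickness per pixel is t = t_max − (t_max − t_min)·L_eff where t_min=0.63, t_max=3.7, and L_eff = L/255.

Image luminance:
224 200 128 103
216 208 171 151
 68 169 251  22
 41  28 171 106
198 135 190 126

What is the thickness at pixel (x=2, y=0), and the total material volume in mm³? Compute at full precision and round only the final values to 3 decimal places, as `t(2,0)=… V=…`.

t(2,0)=2.159 V=39.014

span = t_max - t_min = 3.7 - 0.63 = 3.070
L(2,0) = 128, L_eff = 128/255 = 0.501961
t(2,0) = 3.7 - 3.070·0.501961 = 2.159
Σt over all 5·4 pixels = 497429/12750 ≈ 39.0140392
V = pitch²·Σt = 1²·497429/12750 = 39.014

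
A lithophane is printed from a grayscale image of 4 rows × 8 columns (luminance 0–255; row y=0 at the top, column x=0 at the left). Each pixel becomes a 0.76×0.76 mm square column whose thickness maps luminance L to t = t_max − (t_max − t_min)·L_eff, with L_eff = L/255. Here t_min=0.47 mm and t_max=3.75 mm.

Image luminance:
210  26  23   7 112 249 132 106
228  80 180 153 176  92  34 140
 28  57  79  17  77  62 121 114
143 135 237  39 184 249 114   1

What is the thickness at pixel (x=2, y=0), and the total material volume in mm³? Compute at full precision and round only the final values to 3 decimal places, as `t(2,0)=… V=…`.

t(2,0)=3.454 V=42.529

span = t_max - t_min = 3.75 - 0.47 = 3.280
L(2,0) = 23, L_eff = 23/255 = 0.090196
t(2,0) = 3.75 - 3.280·0.090196 = 3.454
Σt over all 4·8 pixels = 93878/1275 ≈ 73.6298039
V = pitch²·Σt = 0.76²·93878/1275 = 42.529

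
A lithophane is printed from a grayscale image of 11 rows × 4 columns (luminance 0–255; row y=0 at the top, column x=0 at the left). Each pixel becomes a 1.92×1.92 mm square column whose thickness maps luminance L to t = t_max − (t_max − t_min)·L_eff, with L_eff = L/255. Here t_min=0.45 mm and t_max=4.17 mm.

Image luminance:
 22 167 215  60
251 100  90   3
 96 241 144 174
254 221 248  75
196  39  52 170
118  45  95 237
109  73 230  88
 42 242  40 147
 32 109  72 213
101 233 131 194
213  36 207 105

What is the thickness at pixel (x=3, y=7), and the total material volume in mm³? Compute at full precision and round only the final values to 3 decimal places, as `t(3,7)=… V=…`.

span = t_max - t_min = 4.17 - 0.45 = 3.720
L(3,7) = 147, L_eff = 147/255 = 0.576471
t(3,7) = 4.17 - 3.720·0.576471 = 2.026
Σt over all 11·4 pixels = 41213/425 ≈ 96.9717647
V = pitch²·Σt = 1.92²·41213/425 = 357.477

t(3,7)=2.026 V=357.477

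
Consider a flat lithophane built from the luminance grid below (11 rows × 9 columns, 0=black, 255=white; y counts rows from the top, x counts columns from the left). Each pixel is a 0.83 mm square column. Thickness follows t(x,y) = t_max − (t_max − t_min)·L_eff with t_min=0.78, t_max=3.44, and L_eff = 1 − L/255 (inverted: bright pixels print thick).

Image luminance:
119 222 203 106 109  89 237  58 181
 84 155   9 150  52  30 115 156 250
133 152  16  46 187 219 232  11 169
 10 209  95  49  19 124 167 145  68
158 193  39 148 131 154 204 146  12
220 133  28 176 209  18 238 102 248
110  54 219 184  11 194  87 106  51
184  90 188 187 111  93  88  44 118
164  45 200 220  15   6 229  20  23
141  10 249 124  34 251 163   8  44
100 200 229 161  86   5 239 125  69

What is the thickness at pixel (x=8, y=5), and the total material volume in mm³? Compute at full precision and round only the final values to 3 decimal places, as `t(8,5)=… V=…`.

span = t_max - t_min = 3.44 - 0.78 = 2.660
L(8,5) = 248, L_eff = 1 - 248/255 = 0.027451 (inverted)
t(8,5) = 3.44 - 2.660·0.027451 = 3.367
Σt over all 11·9 pixels = 2608751/12750 ≈ 204.6079216
V = pitch²·Σt = 0.83²·2608751/12750 = 140.954

t(8,5)=3.367 V=140.954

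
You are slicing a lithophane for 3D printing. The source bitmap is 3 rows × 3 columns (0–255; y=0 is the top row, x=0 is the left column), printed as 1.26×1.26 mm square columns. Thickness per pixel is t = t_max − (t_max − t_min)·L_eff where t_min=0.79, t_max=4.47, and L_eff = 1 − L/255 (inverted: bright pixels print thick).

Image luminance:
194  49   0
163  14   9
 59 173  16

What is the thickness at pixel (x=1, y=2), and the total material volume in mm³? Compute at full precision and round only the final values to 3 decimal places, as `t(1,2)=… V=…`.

span = t_max - t_min = 4.47 - 0.79 = 3.680
L(1,2) = 173, L_eff = 1 - 173/255 = 0.321569 (inverted)
t(1,2) = 4.47 - 3.680·0.321569 = 3.287
Σt over all 3·3 pixels = 430441/25500 ≈ 16.8800392
V = pitch²·Σt = 1.26²·430441/25500 = 26.799

t(1,2)=3.287 V=26.799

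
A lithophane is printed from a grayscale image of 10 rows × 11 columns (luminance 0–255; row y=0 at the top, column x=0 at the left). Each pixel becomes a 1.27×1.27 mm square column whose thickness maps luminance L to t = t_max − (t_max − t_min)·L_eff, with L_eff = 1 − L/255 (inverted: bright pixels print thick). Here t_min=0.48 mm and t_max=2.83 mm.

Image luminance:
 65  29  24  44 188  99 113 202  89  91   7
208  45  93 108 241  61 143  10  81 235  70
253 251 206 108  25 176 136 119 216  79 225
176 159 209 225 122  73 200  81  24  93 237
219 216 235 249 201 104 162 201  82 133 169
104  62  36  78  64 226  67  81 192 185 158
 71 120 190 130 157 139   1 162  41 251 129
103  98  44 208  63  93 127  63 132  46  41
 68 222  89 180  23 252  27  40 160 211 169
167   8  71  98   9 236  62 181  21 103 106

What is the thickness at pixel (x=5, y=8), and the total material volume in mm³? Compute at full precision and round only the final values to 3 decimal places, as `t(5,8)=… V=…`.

t(5,8)=2.802 V=289.912

span = t_max - t_min = 2.83 - 0.48 = 2.350
L(5,8) = 252, L_eff = 1 - 252/255 = 0.011765 (inverted)
t(5,8) = 2.83 - 2.350·0.011765 = 2.802
Σt over all 10·11 pixels = 183341/1020 ≈ 179.7460784
V = pitch²·Σt = 1.27²·183341/1020 = 289.912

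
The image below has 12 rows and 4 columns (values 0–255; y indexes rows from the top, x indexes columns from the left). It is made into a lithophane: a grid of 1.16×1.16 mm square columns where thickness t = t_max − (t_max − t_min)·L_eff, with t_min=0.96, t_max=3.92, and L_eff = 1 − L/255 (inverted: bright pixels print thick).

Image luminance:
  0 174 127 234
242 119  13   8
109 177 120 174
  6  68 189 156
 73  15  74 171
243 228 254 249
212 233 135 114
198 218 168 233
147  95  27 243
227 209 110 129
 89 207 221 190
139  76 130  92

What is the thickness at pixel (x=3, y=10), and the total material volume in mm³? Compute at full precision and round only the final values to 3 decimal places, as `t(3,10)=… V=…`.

t(3,10)=3.165 V=172.357

span = t_max - t_min = 3.92 - 0.96 = 2.960
L(3,10) = 190, L_eff = 1 - 190/255 = 0.254902 (inverted)
t(3,10) = 3.92 - 2.960·0.254902 = 3.165
Σt over all 12·4 pixels = 54438/425 ≈ 128.0894118
V = pitch²·Σt = 1.16²·54438/425 = 172.357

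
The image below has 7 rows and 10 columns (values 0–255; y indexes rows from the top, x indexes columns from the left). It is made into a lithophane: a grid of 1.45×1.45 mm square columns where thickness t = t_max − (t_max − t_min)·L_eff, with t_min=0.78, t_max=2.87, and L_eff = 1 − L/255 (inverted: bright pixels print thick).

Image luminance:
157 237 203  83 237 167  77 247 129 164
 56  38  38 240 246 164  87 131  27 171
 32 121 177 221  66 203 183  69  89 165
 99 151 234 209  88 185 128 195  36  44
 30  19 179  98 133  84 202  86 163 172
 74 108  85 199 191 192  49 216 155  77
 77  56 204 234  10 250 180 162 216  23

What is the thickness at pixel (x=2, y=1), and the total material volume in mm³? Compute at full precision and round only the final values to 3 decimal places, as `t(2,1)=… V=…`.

span = t_max - t_min = 2.87 - 0.78 = 2.090
L(2,1) = 38, L_eff = 1 - 38/255 = 0.850980 (inverted)
t(2,1) = 2.87 - 2.090·0.850980 = 1.091
Σt over all 7·10 pixels = 1690781/12750 ≈ 132.6102745
V = pitch²·Σt = 1.45²·1690781/12750 = 278.813

t(2,1)=1.091 V=278.813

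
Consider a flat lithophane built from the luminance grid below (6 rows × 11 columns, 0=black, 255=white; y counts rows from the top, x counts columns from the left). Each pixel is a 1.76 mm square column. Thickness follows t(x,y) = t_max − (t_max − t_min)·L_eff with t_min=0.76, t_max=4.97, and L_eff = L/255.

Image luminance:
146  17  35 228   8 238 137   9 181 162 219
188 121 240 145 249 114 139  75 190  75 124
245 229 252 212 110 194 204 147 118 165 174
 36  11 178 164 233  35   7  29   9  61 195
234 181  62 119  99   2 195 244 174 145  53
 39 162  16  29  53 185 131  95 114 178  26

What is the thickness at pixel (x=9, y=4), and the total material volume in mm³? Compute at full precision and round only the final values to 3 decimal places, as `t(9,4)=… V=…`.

span = t_max - t_min = 4.97 - 0.76 = 4.210
L(9,4) = 145, L_eff = 145/255 = 0.568627
t(9,4) = 4.97 - 4.210·0.568627 = 2.576
Σt over all 6·11 pixels = 2375323/12750 ≈ 186.2998431
V = pitch²·Σt = 1.76²·2375323/12750 = 577.082

t(9,4)=2.576 V=577.082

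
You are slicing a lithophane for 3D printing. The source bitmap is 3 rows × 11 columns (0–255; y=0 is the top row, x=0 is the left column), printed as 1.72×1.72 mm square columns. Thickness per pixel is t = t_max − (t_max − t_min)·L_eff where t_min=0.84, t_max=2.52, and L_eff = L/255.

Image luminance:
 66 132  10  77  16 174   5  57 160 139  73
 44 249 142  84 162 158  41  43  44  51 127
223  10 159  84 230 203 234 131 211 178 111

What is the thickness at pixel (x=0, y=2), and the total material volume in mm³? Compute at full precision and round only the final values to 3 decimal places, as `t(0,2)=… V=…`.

t(0,2)=1.051 V=171.410

span = t_max - t_min = 2.52 - 0.84 = 1.680
L(0,2) = 223, L_eff = 223/255 = 0.874510
t(0,2) = 2.52 - 1.680·0.874510 = 1.051
Σt over all 3·11 pixels = 123123/2125 ≈ 57.9402353
V = pitch²·Σt = 1.72²·123123/2125 = 171.410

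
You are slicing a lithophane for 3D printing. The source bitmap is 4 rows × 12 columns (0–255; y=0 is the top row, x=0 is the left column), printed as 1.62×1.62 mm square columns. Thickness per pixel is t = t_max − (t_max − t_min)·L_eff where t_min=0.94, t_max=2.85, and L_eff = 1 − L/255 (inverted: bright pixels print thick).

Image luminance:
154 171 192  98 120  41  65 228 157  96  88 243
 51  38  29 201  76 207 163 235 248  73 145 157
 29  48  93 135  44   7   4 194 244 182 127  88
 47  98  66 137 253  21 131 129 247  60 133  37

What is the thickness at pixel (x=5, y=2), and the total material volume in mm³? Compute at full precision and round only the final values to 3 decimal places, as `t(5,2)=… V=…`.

t(5,2)=0.992 V=233.015

span = t_max - t_min = 2.85 - 0.94 = 1.910
L(5,2) = 7, L_eff = 1 - 7/255 = 0.972549 (inverted)
t(5,2) = 2.85 - 1.910·0.972549 = 0.992
Σt over all 4·12 pixels = 226409/2550 ≈ 88.7878431
V = pitch²·Σt = 1.62²·226409/2550 = 233.015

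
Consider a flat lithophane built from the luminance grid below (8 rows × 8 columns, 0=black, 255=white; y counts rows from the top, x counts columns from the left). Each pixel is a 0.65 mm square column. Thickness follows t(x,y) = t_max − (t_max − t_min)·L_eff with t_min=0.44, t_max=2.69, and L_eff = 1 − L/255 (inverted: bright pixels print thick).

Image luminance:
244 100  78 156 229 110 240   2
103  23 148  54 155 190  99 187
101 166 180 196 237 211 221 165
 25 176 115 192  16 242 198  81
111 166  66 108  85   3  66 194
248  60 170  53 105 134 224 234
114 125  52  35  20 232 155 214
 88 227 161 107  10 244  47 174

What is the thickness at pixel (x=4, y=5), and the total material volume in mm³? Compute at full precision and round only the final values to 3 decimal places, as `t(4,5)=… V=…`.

span = t_max - t_min = 2.69 - 0.44 = 2.250
L(4,5) = 105, L_eff = 1 - 105/255 = 0.588235 (inverted)
t(4,5) = 2.69 - 2.250·0.588235 = 1.366
Σt over all 8·8 pixels = 44488/425 ≈ 104.6776471
V = pitch²·Σt = 0.65²·44488/425 = 44.226

t(4,5)=1.366 V=44.226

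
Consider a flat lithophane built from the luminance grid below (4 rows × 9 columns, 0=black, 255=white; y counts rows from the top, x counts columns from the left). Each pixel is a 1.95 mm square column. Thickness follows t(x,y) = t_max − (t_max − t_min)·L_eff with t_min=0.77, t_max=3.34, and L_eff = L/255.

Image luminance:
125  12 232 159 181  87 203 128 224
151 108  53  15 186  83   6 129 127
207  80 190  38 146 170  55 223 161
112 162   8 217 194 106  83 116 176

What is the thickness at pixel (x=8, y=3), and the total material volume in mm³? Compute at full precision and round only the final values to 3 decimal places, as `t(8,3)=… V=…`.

t(8,3)=1.566 V=278.895

span = t_max - t_min = 3.34 - 0.77 = 2.570
L(8,3) = 176, L_eff = 176/255 = 0.690196
t(8,3) = 3.34 - 2.570·0.690196 = 1.566
Σt over all 4·9 pixels = 623433/8500 ≈ 73.3450588
V = pitch²·Σt = 1.95²·623433/8500 = 278.895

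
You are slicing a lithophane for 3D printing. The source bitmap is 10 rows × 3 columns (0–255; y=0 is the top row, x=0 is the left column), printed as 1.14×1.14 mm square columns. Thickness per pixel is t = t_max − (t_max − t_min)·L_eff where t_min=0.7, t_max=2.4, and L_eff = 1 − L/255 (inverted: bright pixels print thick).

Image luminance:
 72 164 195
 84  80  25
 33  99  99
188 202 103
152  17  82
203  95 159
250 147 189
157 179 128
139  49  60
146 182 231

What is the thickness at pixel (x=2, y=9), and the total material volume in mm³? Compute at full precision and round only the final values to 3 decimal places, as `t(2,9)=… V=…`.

span = t_max - t_min = 2.4 - 0.7 = 1.700
L(2,9) = 231, L_eff = 1 - 231/255 = 0.094118 (inverted)
t(2,9) = 2.4 - 1.700·0.094118 = 2.240
Σt over all 10·3 pixels = 47.06
V = pitch²·Σt = 1.14²·47.06 = 61.159

t(2,9)=2.240 V=61.159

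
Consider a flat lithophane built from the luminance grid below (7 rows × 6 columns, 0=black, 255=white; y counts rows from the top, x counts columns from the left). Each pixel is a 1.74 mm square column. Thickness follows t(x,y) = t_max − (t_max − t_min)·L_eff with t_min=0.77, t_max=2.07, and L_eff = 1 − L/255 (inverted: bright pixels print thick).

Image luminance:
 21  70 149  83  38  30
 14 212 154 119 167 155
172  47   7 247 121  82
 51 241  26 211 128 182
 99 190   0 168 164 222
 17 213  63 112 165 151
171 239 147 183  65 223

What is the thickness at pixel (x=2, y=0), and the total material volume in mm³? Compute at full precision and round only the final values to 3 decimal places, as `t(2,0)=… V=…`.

span = t_max - t_min = 2.07 - 0.77 = 1.300
L(2,0) = 149, L_eff = 1 - 149/255 = 0.415686 (inverted)
t(2,0) = 2.07 - 1.300·0.415686 = 1.530
Σt over all 7·6 pixels = 25269/425 ≈ 59.4564706
V = pitch²·Σt = 1.74²·25269/425 = 180.010

t(2,0)=1.530 V=180.010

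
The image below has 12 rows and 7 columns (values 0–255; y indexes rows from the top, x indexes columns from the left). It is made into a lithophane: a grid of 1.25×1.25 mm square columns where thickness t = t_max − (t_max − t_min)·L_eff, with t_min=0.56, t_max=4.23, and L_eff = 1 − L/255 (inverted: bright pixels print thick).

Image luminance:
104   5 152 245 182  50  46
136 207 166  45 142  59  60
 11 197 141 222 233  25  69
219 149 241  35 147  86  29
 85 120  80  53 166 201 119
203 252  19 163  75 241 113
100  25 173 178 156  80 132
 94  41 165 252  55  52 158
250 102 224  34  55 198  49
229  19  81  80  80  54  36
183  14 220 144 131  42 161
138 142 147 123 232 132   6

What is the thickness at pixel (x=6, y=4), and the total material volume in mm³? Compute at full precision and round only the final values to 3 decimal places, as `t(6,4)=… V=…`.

span = t_max - t_min = 4.23 - 0.56 = 3.670
L(6,4) = 119, L_eff = 1 - 119/255 = 0.533333 (inverted)
t(6,4) = 4.23 - 3.670·0.533333 = 2.273
Σt over all 12·7 pixels = 82749/425 ≈ 194.7035294
V = pitch²·Σt = 1.25²·82749/425 = 304.224

t(6,4)=2.273 V=304.224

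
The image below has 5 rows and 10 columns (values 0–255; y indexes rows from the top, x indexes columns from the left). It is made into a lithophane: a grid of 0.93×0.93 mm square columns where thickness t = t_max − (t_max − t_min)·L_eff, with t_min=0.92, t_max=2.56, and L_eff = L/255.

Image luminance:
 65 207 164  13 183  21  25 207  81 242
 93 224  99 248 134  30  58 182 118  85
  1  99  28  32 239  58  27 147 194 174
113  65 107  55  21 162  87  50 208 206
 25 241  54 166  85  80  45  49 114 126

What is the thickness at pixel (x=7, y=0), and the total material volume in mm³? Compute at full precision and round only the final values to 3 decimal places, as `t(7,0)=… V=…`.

span = t_max - t_min = 2.56 - 0.92 = 1.640
L(7,0) = 207, L_eff = 207/255 = 0.811765
t(7,0) = 2.56 - 1.640·0.811765 = 1.229
Σt over all 5·10 pixels = 588983/6375 ≈ 92.3894902
V = pitch²·Σt = 0.93²·588983/6375 = 79.908

t(7,0)=1.229 V=79.908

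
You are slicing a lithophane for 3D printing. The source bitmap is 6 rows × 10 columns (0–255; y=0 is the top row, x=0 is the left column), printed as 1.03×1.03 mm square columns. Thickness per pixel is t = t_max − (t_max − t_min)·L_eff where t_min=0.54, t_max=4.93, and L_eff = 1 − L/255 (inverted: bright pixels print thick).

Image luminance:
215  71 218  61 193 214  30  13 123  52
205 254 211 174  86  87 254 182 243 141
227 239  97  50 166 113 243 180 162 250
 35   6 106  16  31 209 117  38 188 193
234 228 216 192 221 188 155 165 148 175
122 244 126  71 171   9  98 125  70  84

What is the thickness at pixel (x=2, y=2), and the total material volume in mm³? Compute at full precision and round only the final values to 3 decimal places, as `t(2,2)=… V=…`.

t(2,2)=2.210 V=193.910

span = t_max - t_min = 4.93 - 0.54 = 4.390
L(2,2) = 97, L_eff = 1 - 97/255 = 0.619608 (inverted)
t(2,2) = 4.93 - 4.390·0.619608 = 2.210
Σt over all 6·10 pixels = 932173/5100 ≈ 182.7790196
V = pitch²·Σt = 1.03²·932173/5100 = 193.910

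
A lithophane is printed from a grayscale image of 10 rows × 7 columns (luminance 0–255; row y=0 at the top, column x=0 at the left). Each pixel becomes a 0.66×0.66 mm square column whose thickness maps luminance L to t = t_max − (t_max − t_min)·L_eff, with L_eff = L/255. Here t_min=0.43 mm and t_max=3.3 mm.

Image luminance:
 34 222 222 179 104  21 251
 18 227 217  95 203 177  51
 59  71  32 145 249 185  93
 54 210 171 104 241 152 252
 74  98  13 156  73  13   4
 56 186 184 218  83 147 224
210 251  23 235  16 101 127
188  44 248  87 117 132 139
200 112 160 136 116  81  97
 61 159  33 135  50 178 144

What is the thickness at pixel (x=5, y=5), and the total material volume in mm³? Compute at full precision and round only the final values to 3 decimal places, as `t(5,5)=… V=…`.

t(5,5)=1.646 V=55.774

span = t_max - t_min = 3.3 - 0.43 = 2.870
L(5,5) = 147, L_eff = 147/255 = 0.576471
t(5,5) = 3.3 - 2.870·0.576471 = 1.646
Σt over all 10·7 pixels = 816256/6375 ≈ 128.0401569
V = pitch²·Σt = 0.66²·816256/6375 = 55.774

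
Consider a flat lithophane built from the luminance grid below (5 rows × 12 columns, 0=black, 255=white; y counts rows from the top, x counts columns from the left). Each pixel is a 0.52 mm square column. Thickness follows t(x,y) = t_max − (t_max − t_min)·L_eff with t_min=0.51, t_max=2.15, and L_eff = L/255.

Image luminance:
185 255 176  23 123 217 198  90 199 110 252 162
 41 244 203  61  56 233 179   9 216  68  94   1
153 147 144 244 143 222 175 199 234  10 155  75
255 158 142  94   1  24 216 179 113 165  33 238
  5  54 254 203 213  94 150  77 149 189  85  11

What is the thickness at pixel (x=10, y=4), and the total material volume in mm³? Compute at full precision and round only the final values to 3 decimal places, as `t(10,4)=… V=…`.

span = t_max - t_min = 2.15 - 0.51 = 1.640
L(10,4) = 85, L_eff = 85/255 = 0.333333
t(10,4) = 2.15 - 1.640·0.333333 = 1.603
Σt over all 5·12 pixels = 28121/375 ≈ 74.9893333
V = pitch²·Σt = 0.52²·28121/375 = 20.277

t(10,4)=1.603 V=20.277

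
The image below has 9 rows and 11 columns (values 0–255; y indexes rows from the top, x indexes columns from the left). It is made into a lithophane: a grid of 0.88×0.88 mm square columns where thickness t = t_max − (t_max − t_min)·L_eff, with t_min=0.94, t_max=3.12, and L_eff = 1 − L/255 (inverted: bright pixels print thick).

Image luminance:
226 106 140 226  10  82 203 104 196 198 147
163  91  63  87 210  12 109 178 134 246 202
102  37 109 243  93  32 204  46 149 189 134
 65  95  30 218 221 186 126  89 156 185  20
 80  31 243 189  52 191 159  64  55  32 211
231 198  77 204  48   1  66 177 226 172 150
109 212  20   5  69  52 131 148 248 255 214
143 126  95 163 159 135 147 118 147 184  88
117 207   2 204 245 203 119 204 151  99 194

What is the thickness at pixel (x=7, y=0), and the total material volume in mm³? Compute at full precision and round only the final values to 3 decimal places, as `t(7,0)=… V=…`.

span = t_max - t_min = 3.12 - 0.94 = 2.180
L(7,0) = 104, L_eff = 1 - 104/255 = 0.592157 (inverted)
t(7,0) = 3.12 - 2.180·0.592157 = 1.829
Σt over all 9·11 pixels = 2650603/12750 ≈ 207.8904314
V = pitch²·Σt = 0.88²·2650603/12750 = 160.990

t(7,0)=1.829 V=160.990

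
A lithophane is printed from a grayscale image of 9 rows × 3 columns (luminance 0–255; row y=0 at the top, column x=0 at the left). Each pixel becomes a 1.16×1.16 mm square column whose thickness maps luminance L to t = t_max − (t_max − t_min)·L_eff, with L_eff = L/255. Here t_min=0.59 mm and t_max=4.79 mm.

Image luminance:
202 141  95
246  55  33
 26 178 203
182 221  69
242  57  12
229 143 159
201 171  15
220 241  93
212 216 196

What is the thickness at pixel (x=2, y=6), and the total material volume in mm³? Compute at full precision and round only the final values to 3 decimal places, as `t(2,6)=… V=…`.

t(2,6)=4.543 V=84.090

span = t_max - t_min = 4.79 - 0.59 = 4.200
L(2,6) = 15, L_eff = 15/255 = 0.058824
t(2,6) = 4.79 - 4.200·0.058824 = 4.543
Σt over all 9·3 pixels = 106237/1700 ≈ 62.4923529
V = pitch²·Σt = 1.16²·106237/1700 = 84.090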